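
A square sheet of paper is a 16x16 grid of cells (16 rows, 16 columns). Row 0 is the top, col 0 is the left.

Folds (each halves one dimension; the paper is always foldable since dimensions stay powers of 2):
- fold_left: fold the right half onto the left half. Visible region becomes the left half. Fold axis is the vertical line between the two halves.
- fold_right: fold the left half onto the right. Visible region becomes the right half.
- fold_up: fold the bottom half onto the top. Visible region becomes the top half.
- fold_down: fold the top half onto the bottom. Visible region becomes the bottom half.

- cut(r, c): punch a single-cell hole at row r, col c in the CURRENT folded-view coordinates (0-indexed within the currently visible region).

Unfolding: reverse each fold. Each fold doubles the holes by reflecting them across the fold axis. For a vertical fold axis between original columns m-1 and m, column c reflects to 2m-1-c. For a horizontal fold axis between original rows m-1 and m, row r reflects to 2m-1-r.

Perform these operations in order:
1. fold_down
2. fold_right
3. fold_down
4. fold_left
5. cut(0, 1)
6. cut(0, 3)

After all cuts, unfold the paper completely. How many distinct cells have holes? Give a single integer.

Op 1 fold_down: fold axis h@8; visible region now rows[8,16) x cols[0,16) = 8x16
Op 2 fold_right: fold axis v@8; visible region now rows[8,16) x cols[8,16) = 8x8
Op 3 fold_down: fold axis h@12; visible region now rows[12,16) x cols[8,16) = 4x8
Op 4 fold_left: fold axis v@12; visible region now rows[12,16) x cols[8,12) = 4x4
Op 5 cut(0, 1): punch at orig (12,9); cuts so far [(12, 9)]; region rows[12,16) x cols[8,12) = 4x4
Op 6 cut(0, 3): punch at orig (12,11); cuts so far [(12, 9), (12, 11)]; region rows[12,16) x cols[8,12) = 4x4
Unfold 1 (reflect across v@12): 4 holes -> [(12, 9), (12, 11), (12, 12), (12, 14)]
Unfold 2 (reflect across h@12): 8 holes -> [(11, 9), (11, 11), (11, 12), (11, 14), (12, 9), (12, 11), (12, 12), (12, 14)]
Unfold 3 (reflect across v@8): 16 holes -> [(11, 1), (11, 3), (11, 4), (11, 6), (11, 9), (11, 11), (11, 12), (11, 14), (12, 1), (12, 3), (12, 4), (12, 6), (12, 9), (12, 11), (12, 12), (12, 14)]
Unfold 4 (reflect across h@8): 32 holes -> [(3, 1), (3, 3), (3, 4), (3, 6), (3, 9), (3, 11), (3, 12), (3, 14), (4, 1), (4, 3), (4, 4), (4, 6), (4, 9), (4, 11), (4, 12), (4, 14), (11, 1), (11, 3), (11, 4), (11, 6), (11, 9), (11, 11), (11, 12), (11, 14), (12, 1), (12, 3), (12, 4), (12, 6), (12, 9), (12, 11), (12, 12), (12, 14)]

Answer: 32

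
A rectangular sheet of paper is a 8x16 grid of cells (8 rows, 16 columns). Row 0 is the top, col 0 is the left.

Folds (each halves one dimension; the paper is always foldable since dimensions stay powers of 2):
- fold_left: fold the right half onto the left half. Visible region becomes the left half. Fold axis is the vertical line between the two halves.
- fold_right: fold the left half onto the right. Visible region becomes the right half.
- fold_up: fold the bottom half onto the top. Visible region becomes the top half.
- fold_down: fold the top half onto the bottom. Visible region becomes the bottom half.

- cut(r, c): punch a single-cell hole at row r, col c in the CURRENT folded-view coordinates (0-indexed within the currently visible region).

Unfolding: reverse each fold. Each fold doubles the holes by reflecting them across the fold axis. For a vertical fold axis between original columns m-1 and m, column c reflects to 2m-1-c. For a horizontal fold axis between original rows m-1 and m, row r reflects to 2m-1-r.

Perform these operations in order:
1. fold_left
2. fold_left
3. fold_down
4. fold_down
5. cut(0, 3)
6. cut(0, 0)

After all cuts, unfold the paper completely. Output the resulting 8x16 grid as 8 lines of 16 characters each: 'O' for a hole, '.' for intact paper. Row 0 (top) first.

Op 1 fold_left: fold axis v@8; visible region now rows[0,8) x cols[0,8) = 8x8
Op 2 fold_left: fold axis v@4; visible region now rows[0,8) x cols[0,4) = 8x4
Op 3 fold_down: fold axis h@4; visible region now rows[4,8) x cols[0,4) = 4x4
Op 4 fold_down: fold axis h@6; visible region now rows[6,8) x cols[0,4) = 2x4
Op 5 cut(0, 3): punch at orig (6,3); cuts so far [(6, 3)]; region rows[6,8) x cols[0,4) = 2x4
Op 6 cut(0, 0): punch at orig (6,0); cuts so far [(6, 0), (6, 3)]; region rows[6,8) x cols[0,4) = 2x4
Unfold 1 (reflect across h@6): 4 holes -> [(5, 0), (5, 3), (6, 0), (6, 3)]
Unfold 2 (reflect across h@4): 8 holes -> [(1, 0), (1, 3), (2, 0), (2, 3), (5, 0), (5, 3), (6, 0), (6, 3)]
Unfold 3 (reflect across v@4): 16 holes -> [(1, 0), (1, 3), (1, 4), (1, 7), (2, 0), (2, 3), (2, 4), (2, 7), (5, 0), (5, 3), (5, 4), (5, 7), (6, 0), (6, 3), (6, 4), (6, 7)]
Unfold 4 (reflect across v@8): 32 holes -> [(1, 0), (1, 3), (1, 4), (1, 7), (1, 8), (1, 11), (1, 12), (1, 15), (2, 0), (2, 3), (2, 4), (2, 7), (2, 8), (2, 11), (2, 12), (2, 15), (5, 0), (5, 3), (5, 4), (5, 7), (5, 8), (5, 11), (5, 12), (5, 15), (6, 0), (6, 3), (6, 4), (6, 7), (6, 8), (6, 11), (6, 12), (6, 15)]

Answer: ................
O..OO..OO..OO..O
O..OO..OO..OO..O
................
................
O..OO..OO..OO..O
O..OO..OO..OO..O
................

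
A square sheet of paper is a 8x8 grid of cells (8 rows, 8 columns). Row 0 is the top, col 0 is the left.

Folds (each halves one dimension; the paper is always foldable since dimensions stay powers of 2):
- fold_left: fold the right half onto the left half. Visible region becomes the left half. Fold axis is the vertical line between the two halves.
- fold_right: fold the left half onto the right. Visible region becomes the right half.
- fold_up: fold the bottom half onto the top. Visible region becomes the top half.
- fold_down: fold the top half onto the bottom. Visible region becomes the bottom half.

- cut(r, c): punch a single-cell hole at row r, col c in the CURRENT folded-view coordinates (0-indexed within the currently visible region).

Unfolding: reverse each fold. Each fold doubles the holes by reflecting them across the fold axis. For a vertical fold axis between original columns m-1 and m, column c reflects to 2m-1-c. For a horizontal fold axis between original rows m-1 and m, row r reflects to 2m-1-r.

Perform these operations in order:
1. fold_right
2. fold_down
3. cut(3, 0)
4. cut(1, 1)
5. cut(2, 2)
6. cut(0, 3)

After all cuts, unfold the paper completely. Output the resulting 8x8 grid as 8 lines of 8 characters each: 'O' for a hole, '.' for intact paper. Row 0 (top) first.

Answer: ...OO...
.O....O.
..O..O..
O......O
O......O
..O..O..
.O....O.
...OO...

Derivation:
Op 1 fold_right: fold axis v@4; visible region now rows[0,8) x cols[4,8) = 8x4
Op 2 fold_down: fold axis h@4; visible region now rows[4,8) x cols[4,8) = 4x4
Op 3 cut(3, 0): punch at orig (7,4); cuts so far [(7, 4)]; region rows[4,8) x cols[4,8) = 4x4
Op 4 cut(1, 1): punch at orig (5,5); cuts so far [(5, 5), (7, 4)]; region rows[4,8) x cols[4,8) = 4x4
Op 5 cut(2, 2): punch at orig (6,6); cuts so far [(5, 5), (6, 6), (7, 4)]; region rows[4,8) x cols[4,8) = 4x4
Op 6 cut(0, 3): punch at orig (4,7); cuts so far [(4, 7), (5, 5), (6, 6), (7, 4)]; region rows[4,8) x cols[4,8) = 4x4
Unfold 1 (reflect across h@4): 8 holes -> [(0, 4), (1, 6), (2, 5), (3, 7), (4, 7), (5, 5), (6, 6), (7, 4)]
Unfold 2 (reflect across v@4): 16 holes -> [(0, 3), (0, 4), (1, 1), (1, 6), (2, 2), (2, 5), (3, 0), (3, 7), (4, 0), (4, 7), (5, 2), (5, 5), (6, 1), (6, 6), (7, 3), (7, 4)]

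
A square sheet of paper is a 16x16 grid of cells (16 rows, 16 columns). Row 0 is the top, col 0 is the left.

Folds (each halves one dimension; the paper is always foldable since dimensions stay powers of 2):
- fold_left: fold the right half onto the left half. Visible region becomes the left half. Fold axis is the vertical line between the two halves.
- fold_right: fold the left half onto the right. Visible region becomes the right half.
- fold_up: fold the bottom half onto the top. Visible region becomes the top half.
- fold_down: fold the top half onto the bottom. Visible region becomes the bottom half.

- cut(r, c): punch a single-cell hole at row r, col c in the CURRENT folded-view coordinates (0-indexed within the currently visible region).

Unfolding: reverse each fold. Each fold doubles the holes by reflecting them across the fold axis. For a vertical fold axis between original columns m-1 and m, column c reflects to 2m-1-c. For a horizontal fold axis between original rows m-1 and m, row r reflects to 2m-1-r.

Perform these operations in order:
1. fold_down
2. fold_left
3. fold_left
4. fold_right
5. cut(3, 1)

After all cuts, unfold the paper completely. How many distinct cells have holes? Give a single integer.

Op 1 fold_down: fold axis h@8; visible region now rows[8,16) x cols[0,16) = 8x16
Op 2 fold_left: fold axis v@8; visible region now rows[8,16) x cols[0,8) = 8x8
Op 3 fold_left: fold axis v@4; visible region now rows[8,16) x cols[0,4) = 8x4
Op 4 fold_right: fold axis v@2; visible region now rows[8,16) x cols[2,4) = 8x2
Op 5 cut(3, 1): punch at orig (11,3); cuts so far [(11, 3)]; region rows[8,16) x cols[2,4) = 8x2
Unfold 1 (reflect across v@2): 2 holes -> [(11, 0), (11, 3)]
Unfold 2 (reflect across v@4): 4 holes -> [(11, 0), (11, 3), (11, 4), (11, 7)]
Unfold 3 (reflect across v@8): 8 holes -> [(11, 0), (11, 3), (11, 4), (11, 7), (11, 8), (11, 11), (11, 12), (11, 15)]
Unfold 4 (reflect across h@8): 16 holes -> [(4, 0), (4, 3), (4, 4), (4, 7), (4, 8), (4, 11), (4, 12), (4, 15), (11, 0), (11, 3), (11, 4), (11, 7), (11, 8), (11, 11), (11, 12), (11, 15)]

Answer: 16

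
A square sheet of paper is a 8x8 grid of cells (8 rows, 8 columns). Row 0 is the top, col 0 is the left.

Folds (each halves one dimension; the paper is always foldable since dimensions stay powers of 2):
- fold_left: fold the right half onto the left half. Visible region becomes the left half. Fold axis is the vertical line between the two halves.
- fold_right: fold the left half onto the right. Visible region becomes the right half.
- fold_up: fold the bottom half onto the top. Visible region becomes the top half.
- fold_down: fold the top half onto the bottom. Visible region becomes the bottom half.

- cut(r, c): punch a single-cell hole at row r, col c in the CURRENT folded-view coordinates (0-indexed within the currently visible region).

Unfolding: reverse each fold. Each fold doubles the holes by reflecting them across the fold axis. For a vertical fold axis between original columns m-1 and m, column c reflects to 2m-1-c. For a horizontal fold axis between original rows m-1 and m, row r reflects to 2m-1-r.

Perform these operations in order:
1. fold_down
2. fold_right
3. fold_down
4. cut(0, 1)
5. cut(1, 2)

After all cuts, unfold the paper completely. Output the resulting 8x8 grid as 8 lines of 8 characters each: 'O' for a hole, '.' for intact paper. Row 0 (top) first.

Op 1 fold_down: fold axis h@4; visible region now rows[4,8) x cols[0,8) = 4x8
Op 2 fold_right: fold axis v@4; visible region now rows[4,8) x cols[4,8) = 4x4
Op 3 fold_down: fold axis h@6; visible region now rows[6,8) x cols[4,8) = 2x4
Op 4 cut(0, 1): punch at orig (6,5); cuts so far [(6, 5)]; region rows[6,8) x cols[4,8) = 2x4
Op 5 cut(1, 2): punch at orig (7,6); cuts so far [(6, 5), (7, 6)]; region rows[6,8) x cols[4,8) = 2x4
Unfold 1 (reflect across h@6): 4 holes -> [(4, 6), (5, 5), (6, 5), (7, 6)]
Unfold 2 (reflect across v@4): 8 holes -> [(4, 1), (4, 6), (5, 2), (5, 5), (6, 2), (6, 5), (7, 1), (7, 6)]
Unfold 3 (reflect across h@4): 16 holes -> [(0, 1), (0, 6), (1, 2), (1, 5), (2, 2), (2, 5), (3, 1), (3, 6), (4, 1), (4, 6), (5, 2), (5, 5), (6, 2), (6, 5), (7, 1), (7, 6)]

Answer: .O....O.
..O..O..
..O..O..
.O....O.
.O....O.
..O..O..
..O..O..
.O....O.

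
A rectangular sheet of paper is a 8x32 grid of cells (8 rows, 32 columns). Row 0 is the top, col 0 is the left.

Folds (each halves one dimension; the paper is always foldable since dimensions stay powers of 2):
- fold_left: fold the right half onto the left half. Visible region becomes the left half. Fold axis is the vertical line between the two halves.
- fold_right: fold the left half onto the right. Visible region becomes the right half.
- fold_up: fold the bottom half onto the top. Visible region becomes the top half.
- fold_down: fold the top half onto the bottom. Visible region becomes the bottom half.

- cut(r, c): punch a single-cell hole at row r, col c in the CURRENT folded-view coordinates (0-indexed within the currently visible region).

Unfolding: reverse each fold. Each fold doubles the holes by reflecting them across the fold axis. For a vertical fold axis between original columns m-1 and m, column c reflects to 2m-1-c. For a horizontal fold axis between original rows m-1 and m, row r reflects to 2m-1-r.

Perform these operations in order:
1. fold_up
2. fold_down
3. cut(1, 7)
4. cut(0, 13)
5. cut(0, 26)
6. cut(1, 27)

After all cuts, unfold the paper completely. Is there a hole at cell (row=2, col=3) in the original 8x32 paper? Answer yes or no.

Answer: no

Derivation:
Op 1 fold_up: fold axis h@4; visible region now rows[0,4) x cols[0,32) = 4x32
Op 2 fold_down: fold axis h@2; visible region now rows[2,4) x cols[0,32) = 2x32
Op 3 cut(1, 7): punch at orig (3,7); cuts so far [(3, 7)]; region rows[2,4) x cols[0,32) = 2x32
Op 4 cut(0, 13): punch at orig (2,13); cuts so far [(2, 13), (3, 7)]; region rows[2,4) x cols[0,32) = 2x32
Op 5 cut(0, 26): punch at orig (2,26); cuts so far [(2, 13), (2, 26), (3, 7)]; region rows[2,4) x cols[0,32) = 2x32
Op 6 cut(1, 27): punch at orig (3,27); cuts so far [(2, 13), (2, 26), (3, 7), (3, 27)]; region rows[2,4) x cols[0,32) = 2x32
Unfold 1 (reflect across h@2): 8 holes -> [(0, 7), (0, 27), (1, 13), (1, 26), (2, 13), (2, 26), (3, 7), (3, 27)]
Unfold 2 (reflect across h@4): 16 holes -> [(0, 7), (0, 27), (1, 13), (1, 26), (2, 13), (2, 26), (3, 7), (3, 27), (4, 7), (4, 27), (5, 13), (5, 26), (6, 13), (6, 26), (7, 7), (7, 27)]
Holes: [(0, 7), (0, 27), (1, 13), (1, 26), (2, 13), (2, 26), (3, 7), (3, 27), (4, 7), (4, 27), (5, 13), (5, 26), (6, 13), (6, 26), (7, 7), (7, 27)]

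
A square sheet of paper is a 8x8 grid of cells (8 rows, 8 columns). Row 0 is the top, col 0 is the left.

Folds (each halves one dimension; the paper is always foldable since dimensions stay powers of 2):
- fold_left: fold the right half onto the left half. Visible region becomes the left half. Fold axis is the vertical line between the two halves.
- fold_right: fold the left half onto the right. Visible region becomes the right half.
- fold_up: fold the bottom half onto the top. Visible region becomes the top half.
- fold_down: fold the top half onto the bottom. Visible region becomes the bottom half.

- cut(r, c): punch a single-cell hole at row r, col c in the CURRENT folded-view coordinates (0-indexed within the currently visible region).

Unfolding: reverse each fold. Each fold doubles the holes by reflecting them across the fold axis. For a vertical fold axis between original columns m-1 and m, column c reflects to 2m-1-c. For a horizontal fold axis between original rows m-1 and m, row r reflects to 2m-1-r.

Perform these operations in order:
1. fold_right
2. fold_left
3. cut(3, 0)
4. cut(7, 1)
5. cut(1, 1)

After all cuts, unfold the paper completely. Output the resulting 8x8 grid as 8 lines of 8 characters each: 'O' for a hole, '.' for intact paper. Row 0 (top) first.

Op 1 fold_right: fold axis v@4; visible region now rows[0,8) x cols[4,8) = 8x4
Op 2 fold_left: fold axis v@6; visible region now rows[0,8) x cols[4,6) = 8x2
Op 3 cut(3, 0): punch at orig (3,4); cuts so far [(3, 4)]; region rows[0,8) x cols[4,6) = 8x2
Op 4 cut(7, 1): punch at orig (7,5); cuts so far [(3, 4), (7, 5)]; region rows[0,8) x cols[4,6) = 8x2
Op 5 cut(1, 1): punch at orig (1,5); cuts so far [(1, 5), (3, 4), (7, 5)]; region rows[0,8) x cols[4,6) = 8x2
Unfold 1 (reflect across v@6): 6 holes -> [(1, 5), (1, 6), (3, 4), (3, 7), (7, 5), (7, 6)]
Unfold 2 (reflect across v@4): 12 holes -> [(1, 1), (1, 2), (1, 5), (1, 6), (3, 0), (3, 3), (3, 4), (3, 7), (7, 1), (7, 2), (7, 5), (7, 6)]

Answer: ........
.OO..OO.
........
O..OO..O
........
........
........
.OO..OO.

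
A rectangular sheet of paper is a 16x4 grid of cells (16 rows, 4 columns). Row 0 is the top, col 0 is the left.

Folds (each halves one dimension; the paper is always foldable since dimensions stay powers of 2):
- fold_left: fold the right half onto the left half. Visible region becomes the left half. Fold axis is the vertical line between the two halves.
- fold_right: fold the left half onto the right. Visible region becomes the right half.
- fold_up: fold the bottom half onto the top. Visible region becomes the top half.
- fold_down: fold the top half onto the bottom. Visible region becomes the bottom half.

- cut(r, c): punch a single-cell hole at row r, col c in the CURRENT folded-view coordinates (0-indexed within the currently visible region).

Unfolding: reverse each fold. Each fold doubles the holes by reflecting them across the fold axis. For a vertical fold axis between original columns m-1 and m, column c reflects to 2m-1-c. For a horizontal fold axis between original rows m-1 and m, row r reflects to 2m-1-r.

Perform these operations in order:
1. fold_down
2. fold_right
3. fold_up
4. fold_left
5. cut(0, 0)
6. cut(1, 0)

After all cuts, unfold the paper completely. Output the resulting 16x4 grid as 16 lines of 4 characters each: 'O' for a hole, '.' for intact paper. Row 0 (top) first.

Op 1 fold_down: fold axis h@8; visible region now rows[8,16) x cols[0,4) = 8x4
Op 2 fold_right: fold axis v@2; visible region now rows[8,16) x cols[2,4) = 8x2
Op 3 fold_up: fold axis h@12; visible region now rows[8,12) x cols[2,4) = 4x2
Op 4 fold_left: fold axis v@3; visible region now rows[8,12) x cols[2,3) = 4x1
Op 5 cut(0, 0): punch at orig (8,2); cuts so far [(8, 2)]; region rows[8,12) x cols[2,3) = 4x1
Op 6 cut(1, 0): punch at orig (9,2); cuts so far [(8, 2), (9, 2)]; region rows[8,12) x cols[2,3) = 4x1
Unfold 1 (reflect across v@3): 4 holes -> [(8, 2), (8, 3), (9, 2), (9, 3)]
Unfold 2 (reflect across h@12): 8 holes -> [(8, 2), (8, 3), (9, 2), (9, 3), (14, 2), (14, 3), (15, 2), (15, 3)]
Unfold 3 (reflect across v@2): 16 holes -> [(8, 0), (8, 1), (8, 2), (8, 3), (9, 0), (9, 1), (9, 2), (9, 3), (14, 0), (14, 1), (14, 2), (14, 3), (15, 0), (15, 1), (15, 2), (15, 3)]
Unfold 4 (reflect across h@8): 32 holes -> [(0, 0), (0, 1), (0, 2), (0, 3), (1, 0), (1, 1), (1, 2), (1, 3), (6, 0), (6, 1), (6, 2), (6, 3), (7, 0), (7, 1), (7, 2), (7, 3), (8, 0), (8, 1), (8, 2), (8, 3), (9, 0), (9, 1), (9, 2), (9, 3), (14, 0), (14, 1), (14, 2), (14, 3), (15, 0), (15, 1), (15, 2), (15, 3)]

Answer: OOOO
OOOO
....
....
....
....
OOOO
OOOO
OOOO
OOOO
....
....
....
....
OOOO
OOOO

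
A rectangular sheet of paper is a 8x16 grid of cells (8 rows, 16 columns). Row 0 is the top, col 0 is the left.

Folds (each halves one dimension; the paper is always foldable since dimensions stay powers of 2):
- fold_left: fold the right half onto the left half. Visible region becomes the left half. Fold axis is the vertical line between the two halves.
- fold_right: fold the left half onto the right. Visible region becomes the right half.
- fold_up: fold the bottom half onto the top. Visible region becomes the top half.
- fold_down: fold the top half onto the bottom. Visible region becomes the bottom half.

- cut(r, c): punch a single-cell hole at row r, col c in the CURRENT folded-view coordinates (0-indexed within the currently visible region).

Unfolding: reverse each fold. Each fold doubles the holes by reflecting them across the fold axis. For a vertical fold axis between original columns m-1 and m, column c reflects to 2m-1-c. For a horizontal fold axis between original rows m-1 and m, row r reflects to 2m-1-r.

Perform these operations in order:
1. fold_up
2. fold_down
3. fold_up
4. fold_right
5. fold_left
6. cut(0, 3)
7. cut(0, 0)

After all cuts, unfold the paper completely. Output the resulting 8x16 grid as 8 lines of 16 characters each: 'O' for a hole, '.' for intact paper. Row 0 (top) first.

Answer: O..OO..OO..OO..O
O..OO..OO..OO..O
O..OO..OO..OO..O
O..OO..OO..OO..O
O..OO..OO..OO..O
O..OO..OO..OO..O
O..OO..OO..OO..O
O..OO..OO..OO..O

Derivation:
Op 1 fold_up: fold axis h@4; visible region now rows[0,4) x cols[0,16) = 4x16
Op 2 fold_down: fold axis h@2; visible region now rows[2,4) x cols[0,16) = 2x16
Op 3 fold_up: fold axis h@3; visible region now rows[2,3) x cols[0,16) = 1x16
Op 4 fold_right: fold axis v@8; visible region now rows[2,3) x cols[8,16) = 1x8
Op 5 fold_left: fold axis v@12; visible region now rows[2,3) x cols[8,12) = 1x4
Op 6 cut(0, 3): punch at orig (2,11); cuts so far [(2, 11)]; region rows[2,3) x cols[8,12) = 1x4
Op 7 cut(0, 0): punch at orig (2,8); cuts so far [(2, 8), (2, 11)]; region rows[2,3) x cols[8,12) = 1x4
Unfold 1 (reflect across v@12): 4 holes -> [(2, 8), (2, 11), (2, 12), (2, 15)]
Unfold 2 (reflect across v@8): 8 holes -> [(2, 0), (2, 3), (2, 4), (2, 7), (2, 8), (2, 11), (2, 12), (2, 15)]
Unfold 3 (reflect across h@3): 16 holes -> [(2, 0), (2, 3), (2, 4), (2, 7), (2, 8), (2, 11), (2, 12), (2, 15), (3, 0), (3, 3), (3, 4), (3, 7), (3, 8), (3, 11), (3, 12), (3, 15)]
Unfold 4 (reflect across h@2): 32 holes -> [(0, 0), (0, 3), (0, 4), (0, 7), (0, 8), (0, 11), (0, 12), (0, 15), (1, 0), (1, 3), (1, 4), (1, 7), (1, 8), (1, 11), (1, 12), (1, 15), (2, 0), (2, 3), (2, 4), (2, 7), (2, 8), (2, 11), (2, 12), (2, 15), (3, 0), (3, 3), (3, 4), (3, 7), (3, 8), (3, 11), (3, 12), (3, 15)]
Unfold 5 (reflect across h@4): 64 holes -> [(0, 0), (0, 3), (0, 4), (0, 7), (0, 8), (0, 11), (0, 12), (0, 15), (1, 0), (1, 3), (1, 4), (1, 7), (1, 8), (1, 11), (1, 12), (1, 15), (2, 0), (2, 3), (2, 4), (2, 7), (2, 8), (2, 11), (2, 12), (2, 15), (3, 0), (3, 3), (3, 4), (3, 7), (3, 8), (3, 11), (3, 12), (3, 15), (4, 0), (4, 3), (4, 4), (4, 7), (4, 8), (4, 11), (4, 12), (4, 15), (5, 0), (5, 3), (5, 4), (5, 7), (5, 8), (5, 11), (5, 12), (5, 15), (6, 0), (6, 3), (6, 4), (6, 7), (6, 8), (6, 11), (6, 12), (6, 15), (7, 0), (7, 3), (7, 4), (7, 7), (7, 8), (7, 11), (7, 12), (7, 15)]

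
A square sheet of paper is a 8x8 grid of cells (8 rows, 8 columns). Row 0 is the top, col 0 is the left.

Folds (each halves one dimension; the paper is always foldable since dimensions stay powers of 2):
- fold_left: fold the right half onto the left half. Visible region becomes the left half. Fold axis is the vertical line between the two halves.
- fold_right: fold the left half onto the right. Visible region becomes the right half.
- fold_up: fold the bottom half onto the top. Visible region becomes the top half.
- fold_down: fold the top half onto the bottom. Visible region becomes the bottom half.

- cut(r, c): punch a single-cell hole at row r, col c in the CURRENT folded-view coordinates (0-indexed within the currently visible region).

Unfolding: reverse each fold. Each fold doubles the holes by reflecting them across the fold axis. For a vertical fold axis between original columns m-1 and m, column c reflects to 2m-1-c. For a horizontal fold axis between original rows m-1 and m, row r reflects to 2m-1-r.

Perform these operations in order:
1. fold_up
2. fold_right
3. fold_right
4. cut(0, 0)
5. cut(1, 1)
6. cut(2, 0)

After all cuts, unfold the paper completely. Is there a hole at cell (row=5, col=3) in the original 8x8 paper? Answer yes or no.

Op 1 fold_up: fold axis h@4; visible region now rows[0,4) x cols[0,8) = 4x8
Op 2 fold_right: fold axis v@4; visible region now rows[0,4) x cols[4,8) = 4x4
Op 3 fold_right: fold axis v@6; visible region now rows[0,4) x cols[6,8) = 4x2
Op 4 cut(0, 0): punch at orig (0,6); cuts so far [(0, 6)]; region rows[0,4) x cols[6,8) = 4x2
Op 5 cut(1, 1): punch at orig (1,7); cuts so far [(0, 6), (1, 7)]; region rows[0,4) x cols[6,8) = 4x2
Op 6 cut(2, 0): punch at orig (2,6); cuts so far [(0, 6), (1, 7), (2, 6)]; region rows[0,4) x cols[6,8) = 4x2
Unfold 1 (reflect across v@6): 6 holes -> [(0, 5), (0, 6), (1, 4), (1, 7), (2, 5), (2, 6)]
Unfold 2 (reflect across v@4): 12 holes -> [(0, 1), (0, 2), (0, 5), (0, 6), (1, 0), (1, 3), (1, 4), (1, 7), (2, 1), (2, 2), (2, 5), (2, 6)]
Unfold 3 (reflect across h@4): 24 holes -> [(0, 1), (0, 2), (0, 5), (0, 6), (1, 0), (1, 3), (1, 4), (1, 7), (2, 1), (2, 2), (2, 5), (2, 6), (5, 1), (5, 2), (5, 5), (5, 6), (6, 0), (6, 3), (6, 4), (6, 7), (7, 1), (7, 2), (7, 5), (7, 6)]
Holes: [(0, 1), (0, 2), (0, 5), (0, 6), (1, 0), (1, 3), (1, 4), (1, 7), (2, 1), (2, 2), (2, 5), (2, 6), (5, 1), (5, 2), (5, 5), (5, 6), (6, 0), (6, 3), (6, 4), (6, 7), (7, 1), (7, 2), (7, 5), (7, 6)]

Answer: no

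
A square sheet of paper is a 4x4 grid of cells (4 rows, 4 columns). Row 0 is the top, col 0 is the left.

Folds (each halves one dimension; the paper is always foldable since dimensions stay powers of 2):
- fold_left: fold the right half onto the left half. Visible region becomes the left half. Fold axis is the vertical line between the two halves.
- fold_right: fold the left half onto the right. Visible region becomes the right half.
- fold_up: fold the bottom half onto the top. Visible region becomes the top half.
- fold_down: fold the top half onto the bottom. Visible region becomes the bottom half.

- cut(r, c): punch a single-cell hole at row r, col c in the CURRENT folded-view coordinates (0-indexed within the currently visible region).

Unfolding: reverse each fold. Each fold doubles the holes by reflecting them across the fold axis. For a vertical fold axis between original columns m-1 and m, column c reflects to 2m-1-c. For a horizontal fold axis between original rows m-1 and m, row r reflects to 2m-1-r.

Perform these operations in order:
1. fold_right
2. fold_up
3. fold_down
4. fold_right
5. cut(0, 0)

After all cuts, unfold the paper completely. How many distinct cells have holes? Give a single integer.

Op 1 fold_right: fold axis v@2; visible region now rows[0,4) x cols[2,4) = 4x2
Op 2 fold_up: fold axis h@2; visible region now rows[0,2) x cols[2,4) = 2x2
Op 3 fold_down: fold axis h@1; visible region now rows[1,2) x cols[2,4) = 1x2
Op 4 fold_right: fold axis v@3; visible region now rows[1,2) x cols[3,4) = 1x1
Op 5 cut(0, 0): punch at orig (1,3); cuts so far [(1, 3)]; region rows[1,2) x cols[3,4) = 1x1
Unfold 1 (reflect across v@3): 2 holes -> [(1, 2), (1, 3)]
Unfold 2 (reflect across h@1): 4 holes -> [(0, 2), (0, 3), (1, 2), (1, 3)]
Unfold 3 (reflect across h@2): 8 holes -> [(0, 2), (0, 3), (1, 2), (1, 3), (2, 2), (2, 3), (3, 2), (3, 3)]
Unfold 4 (reflect across v@2): 16 holes -> [(0, 0), (0, 1), (0, 2), (0, 3), (1, 0), (1, 1), (1, 2), (1, 3), (2, 0), (2, 1), (2, 2), (2, 3), (3, 0), (3, 1), (3, 2), (3, 3)]

Answer: 16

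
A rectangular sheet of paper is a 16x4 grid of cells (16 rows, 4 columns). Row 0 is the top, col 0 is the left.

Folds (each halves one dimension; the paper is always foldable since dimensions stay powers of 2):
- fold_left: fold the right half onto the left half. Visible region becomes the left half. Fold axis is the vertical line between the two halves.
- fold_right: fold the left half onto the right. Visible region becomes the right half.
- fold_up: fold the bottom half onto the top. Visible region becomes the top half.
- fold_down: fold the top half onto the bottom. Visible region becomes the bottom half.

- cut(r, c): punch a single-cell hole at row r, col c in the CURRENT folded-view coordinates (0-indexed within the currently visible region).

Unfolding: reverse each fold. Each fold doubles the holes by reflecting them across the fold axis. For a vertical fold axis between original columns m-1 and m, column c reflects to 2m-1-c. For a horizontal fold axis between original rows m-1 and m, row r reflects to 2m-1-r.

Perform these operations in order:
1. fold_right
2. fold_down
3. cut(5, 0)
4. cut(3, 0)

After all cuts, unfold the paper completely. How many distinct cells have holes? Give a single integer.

Op 1 fold_right: fold axis v@2; visible region now rows[0,16) x cols[2,4) = 16x2
Op 2 fold_down: fold axis h@8; visible region now rows[8,16) x cols[2,4) = 8x2
Op 3 cut(5, 0): punch at orig (13,2); cuts so far [(13, 2)]; region rows[8,16) x cols[2,4) = 8x2
Op 4 cut(3, 0): punch at orig (11,2); cuts so far [(11, 2), (13, 2)]; region rows[8,16) x cols[2,4) = 8x2
Unfold 1 (reflect across h@8): 4 holes -> [(2, 2), (4, 2), (11, 2), (13, 2)]
Unfold 2 (reflect across v@2): 8 holes -> [(2, 1), (2, 2), (4, 1), (4, 2), (11, 1), (11, 2), (13, 1), (13, 2)]

Answer: 8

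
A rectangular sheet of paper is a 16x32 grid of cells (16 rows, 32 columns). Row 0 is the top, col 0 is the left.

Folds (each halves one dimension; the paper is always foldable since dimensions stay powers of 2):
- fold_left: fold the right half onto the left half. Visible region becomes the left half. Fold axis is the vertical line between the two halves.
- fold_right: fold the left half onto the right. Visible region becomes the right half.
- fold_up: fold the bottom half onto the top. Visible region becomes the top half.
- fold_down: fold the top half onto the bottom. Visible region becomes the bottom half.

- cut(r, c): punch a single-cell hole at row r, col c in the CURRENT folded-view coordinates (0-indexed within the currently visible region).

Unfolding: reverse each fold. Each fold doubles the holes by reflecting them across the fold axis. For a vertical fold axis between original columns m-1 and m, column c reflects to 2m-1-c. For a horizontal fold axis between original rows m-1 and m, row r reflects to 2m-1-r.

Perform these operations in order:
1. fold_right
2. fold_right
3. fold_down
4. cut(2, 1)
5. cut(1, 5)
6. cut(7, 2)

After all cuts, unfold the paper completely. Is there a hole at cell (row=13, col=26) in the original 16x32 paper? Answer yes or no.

Answer: no

Derivation:
Op 1 fold_right: fold axis v@16; visible region now rows[0,16) x cols[16,32) = 16x16
Op 2 fold_right: fold axis v@24; visible region now rows[0,16) x cols[24,32) = 16x8
Op 3 fold_down: fold axis h@8; visible region now rows[8,16) x cols[24,32) = 8x8
Op 4 cut(2, 1): punch at orig (10,25); cuts so far [(10, 25)]; region rows[8,16) x cols[24,32) = 8x8
Op 5 cut(1, 5): punch at orig (9,29); cuts so far [(9, 29), (10, 25)]; region rows[8,16) x cols[24,32) = 8x8
Op 6 cut(7, 2): punch at orig (15,26); cuts so far [(9, 29), (10, 25), (15, 26)]; region rows[8,16) x cols[24,32) = 8x8
Unfold 1 (reflect across h@8): 6 holes -> [(0, 26), (5, 25), (6, 29), (9, 29), (10, 25), (15, 26)]
Unfold 2 (reflect across v@24): 12 holes -> [(0, 21), (0, 26), (5, 22), (5, 25), (6, 18), (6, 29), (9, 18), (9, 29), (10, 22), (10, 25), (15, 21), (15, 26)]
Unfold 3 (reflect across v@16): 24 holes -> [(0, 5), (0, 10), (0, 21), (0, 26), (5, 6), (5, 9), (5, 22), (5, 25), (6, 2), (6, 13), (6, 18), (6, 29), (9, 2), (9, 13), (9, 18), (9, 29), (10, 6), (10, 9), (10, 22), (10, 25), (15, 5), (15, 10), (15, 21), (15, 26)]
Holes: [(0, 5), (0, 10), (0, 21), (0, 26), (5, 6), (5, 9), (5, 22), (5, 25), (6, 2), (6, 13), (6, 18), (6, 29), (9, 2), (9, 13), (9, 18), (9, 29), (10, 6), (10, 9), (10, 22), (10, 25), (15, 5), (15, 10), (15, 21), (15, 26)]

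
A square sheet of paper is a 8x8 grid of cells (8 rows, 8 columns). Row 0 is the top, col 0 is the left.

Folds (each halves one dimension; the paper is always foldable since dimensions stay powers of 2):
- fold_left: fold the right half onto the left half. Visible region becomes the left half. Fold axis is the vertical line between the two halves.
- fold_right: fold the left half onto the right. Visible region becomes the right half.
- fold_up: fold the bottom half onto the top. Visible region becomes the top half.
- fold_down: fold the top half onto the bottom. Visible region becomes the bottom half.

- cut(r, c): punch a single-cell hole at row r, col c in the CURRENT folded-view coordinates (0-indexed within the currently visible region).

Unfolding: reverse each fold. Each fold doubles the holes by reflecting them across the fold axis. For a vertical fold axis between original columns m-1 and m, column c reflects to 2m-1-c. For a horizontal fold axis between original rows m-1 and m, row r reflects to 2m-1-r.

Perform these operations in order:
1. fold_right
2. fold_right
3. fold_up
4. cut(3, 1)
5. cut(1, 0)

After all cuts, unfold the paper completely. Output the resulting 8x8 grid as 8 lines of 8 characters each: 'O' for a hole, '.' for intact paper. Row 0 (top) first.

Answer: ........
.OO..OO.
........
O..OO..O
O..OO..O
........
.OO..OO.
........

Derivation:
Op 1 fold_right: fold axis v@4; visible region now rows[0,8) x cols[4,8) = 8x4
Op 2 fold_right: fold axis v@6; visible region now rows[0,8) x cols[6,8) = 8x2
Op 3 fold_up: fold axis h@4; visible region now rows[0,4) x cols[6,8) = 4x2
Op 4 cut(3, 1): punch at orig (3,7); cuts so far [(3, 7)]; region rows[0,4) x cols[6,8) = 4x2
Op 5 cut(1, 0): punch at orig (1,6); cuts so far [(1, 6), (3, 7)]; region rows[0,4) x cols[6,8) = 4x2
Unfold 1 (reflect across h@4): 4 holes -> [(1, 6), (3, 7), (4, 7), (6, 6)]
Unfold 2 (reflect across v@6): 8 holes -> [(1, 5), (1, 6), (3, 4), (3, 7), (4, 4), (4, 7), (6, 5), (6, 6)]
Unfold 3 (reflect across v@4): 16 holes -> [(1, 1), (1, 2), (1, 5), (1, 6), (3, 0), (3, 3), (3, 4), (3, 7), (4, 0), (4, 3), (4, 4), (4, 7), (6, 1), (6, 2), (6, 5), (6, 6)]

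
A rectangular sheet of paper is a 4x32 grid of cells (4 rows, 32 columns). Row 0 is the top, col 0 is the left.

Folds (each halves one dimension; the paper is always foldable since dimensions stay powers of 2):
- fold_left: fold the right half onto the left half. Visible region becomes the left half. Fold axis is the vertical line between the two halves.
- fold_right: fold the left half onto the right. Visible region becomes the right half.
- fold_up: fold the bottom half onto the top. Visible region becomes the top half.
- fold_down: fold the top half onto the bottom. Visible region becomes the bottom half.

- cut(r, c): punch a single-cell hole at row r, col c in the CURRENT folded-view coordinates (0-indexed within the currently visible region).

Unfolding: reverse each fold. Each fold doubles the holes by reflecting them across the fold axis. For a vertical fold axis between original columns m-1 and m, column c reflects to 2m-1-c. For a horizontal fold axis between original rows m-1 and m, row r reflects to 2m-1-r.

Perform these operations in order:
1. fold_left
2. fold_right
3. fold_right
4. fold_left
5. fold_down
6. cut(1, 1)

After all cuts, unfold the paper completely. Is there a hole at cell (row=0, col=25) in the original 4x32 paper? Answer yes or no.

Answer: yes

Derivation:
Op 1 fold_left: fold axis v@16; visible region now rows[0,4) x cols[0,16) = 4x16
Op 2 fold_right: fold axis v@8; visible region now rows[0,4) x cols[8,16) = 4x8
Op 3 fold_right: fold axis v@12; visible region now rows[0,4) x cols[12,16) = 4x4
Op 4 fold_left: fold axis v@14; visible region now rows[0,4) x cols[12,14) = 4x2
Op 5 fold_down: fold axis h@2; visible region now rows[2,4) x cols[12,14) = 2x2
Op 6 cut(1, 1): punch at orig (3,13); cuts so far [(3, 13)]; region rows[2,4) x cols[12,14) = 2x2
Unfold 1 (reflect across h@2): 2 holes -> [(0, 13), (3, 13)]
Unfold 2 (reflect across v@14): 4 holes -> [(0, 13), (0, 14), (3, 13), (3, 14)]
Unfold 3 (reflect across v@12): 8 holes -> [(0, 9), (0, 10), (0, 13), (0, 14), (3, 9), (3, 10), (3, 13), (3, 14)]
Unfold 4 (reflect across v@8): 16 holes -> [(0, 1), (0, 2), (0, 5), (0, 6), (0, 9), (0, 10), (0, 13), (0, 14), (3, 1), (3, 2), (3, 5), (3, 6), (3, 9), (3, 10), (3, 13), (3, 14)]
Unfold 5 (reflect across v@16): 32 holes -> [(0, 1), (0, 2), (0, 5), (0, 6), (0, 9), (0, 10), (0, 13), (0, 14), (0, 17), (0, 18), (0, 21), (0, 22), (0, 25), (0, 26), (0, 29), (0, 30), (3, 1), (3, 2), (3, 5), (3, 6), (3, 9), (3, 10), (3, 13), (3, 14), (3, 17), (3, 18), (3, 21), (3, 22), (3, 25), (3, 26), (3, 29), (3, 30)]
Holes: [(0, 1), (0, 2), (0, 5), (0, 6), (0, 9), (0, 10), (0, 13), (0, 14), (0, 17), (0, 18), (0, 21), (0, 22), (0, 25), (0, 26), (0, 29), (0, 30), (3, 1), (3, 2), (3, 5), (3, 6), (3, 9), (3, 10), (3, 13), (3, 14), (3, 17), (3, 18), (3, 21), (3, 22), (3, 25), (3, 26), (3, 29), (3, 30)]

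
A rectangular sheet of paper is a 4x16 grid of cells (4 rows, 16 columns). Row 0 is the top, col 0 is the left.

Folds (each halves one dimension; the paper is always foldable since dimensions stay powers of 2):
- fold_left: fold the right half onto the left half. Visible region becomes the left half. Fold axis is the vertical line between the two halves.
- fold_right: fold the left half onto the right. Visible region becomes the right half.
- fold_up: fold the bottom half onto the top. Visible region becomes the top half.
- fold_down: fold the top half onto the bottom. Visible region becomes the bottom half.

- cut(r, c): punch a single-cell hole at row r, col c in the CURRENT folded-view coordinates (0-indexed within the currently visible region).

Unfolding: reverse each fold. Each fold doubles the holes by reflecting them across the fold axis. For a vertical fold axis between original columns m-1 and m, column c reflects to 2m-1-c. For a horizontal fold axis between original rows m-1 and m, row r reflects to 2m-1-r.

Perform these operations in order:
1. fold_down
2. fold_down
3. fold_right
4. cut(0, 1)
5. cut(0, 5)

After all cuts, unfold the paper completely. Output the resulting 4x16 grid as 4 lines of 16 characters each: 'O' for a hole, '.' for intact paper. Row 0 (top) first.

Answer: ..O...O..O...O..
..O...O..O...O..
..O...O..O...O..
..O...O..O...O..

Derivation:
Op 1 fold_down: fold axis h@2; visible region now rows[2,4) x cols[0,16) = 2x16
Op 2 fold_down: fold axis h@3; visible region now rows[3,4) x cols[0,16) = 1x16
Op 3 fold_right: fold axis v@8; visible region now rows[3,4) x cols[8,16) = 1x8
Op 4 cut(0, 1): punch at orig (3,9); cuts so far [(3, 9)]; region rows[3,4) x cols[8,16) = 1x8
Op 5 cut(0, 5): punch at orig (3,13); cuts so far [(3, 9), (3, 13)]; region rows[3,4) x cols[8,16) = 1x8
Unfold 1 (reflect across v@8): 4 holes -> [(3, 2), (3, 6), (3, 9), (3, 13)]
Unfold 2 (reflect across h@3): 8 holes -> [(2, 2), (2, 6), (2, 9), (2, 13), (3, 2), (3, 6), (3, 9), (3, 13)]
Unfold 3 (reflect across h@2): 16 holes -> [(0, 2), (0, 6), (0, 9), (0, 13), (1, 2), (1, 6), (1, 9), (1, 13), (2, 2), (2, 6), (2, 9), (2, 13), (3, 2), (3, 6), (3, 9), (3, 13)]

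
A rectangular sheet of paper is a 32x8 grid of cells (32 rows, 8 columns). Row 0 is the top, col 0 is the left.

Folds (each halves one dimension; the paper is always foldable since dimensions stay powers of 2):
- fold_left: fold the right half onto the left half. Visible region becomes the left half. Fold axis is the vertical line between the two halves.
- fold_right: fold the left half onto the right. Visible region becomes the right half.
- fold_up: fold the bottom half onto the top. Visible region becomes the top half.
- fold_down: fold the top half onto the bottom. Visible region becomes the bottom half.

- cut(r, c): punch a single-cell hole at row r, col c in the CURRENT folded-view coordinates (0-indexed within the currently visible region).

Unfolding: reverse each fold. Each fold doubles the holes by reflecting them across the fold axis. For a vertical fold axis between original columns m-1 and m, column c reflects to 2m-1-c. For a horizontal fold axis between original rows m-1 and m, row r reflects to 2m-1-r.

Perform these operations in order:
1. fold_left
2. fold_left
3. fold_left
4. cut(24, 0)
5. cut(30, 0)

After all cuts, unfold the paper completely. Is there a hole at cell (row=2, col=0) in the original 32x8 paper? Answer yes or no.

Answer: no

Derivation:
Op 1 fold_left: fold axis v@4; visible region now rows[0,32) x cols[0,4) = 32x4
Op 2 fold_left: fold axis v@2; visible region now rows[0,32) x cols[0,2) = 32x2
Op 3 fold_left: fold axis v@1; visible region now rows[0,32) x cols[0,1) = 32x1
Op 4 cut(24, 0): punch at orig (24,0); cuts so far [(24, 0)]; region rows[0,32) x cols[0,1) = 32x1
Op 5 cut(30, 0): punch at orig (30,0); cuts so far [(24, 0), (30, 0)]; region rows[0,32) x cols[0,1) = 32x1
Unfold 1 (reflect across v@1): 4 holes -> [(24, 0), (24, 1), (30, 0), (30, 1)]
Unfold 2 (reflect across v@2): 8 holes -> [(24, 0), (24, 1), (24, 2), (24, 3), (30, 0), (30, 1), (30, 2), (30, 3)]
Unfold 3 (reflect across v@4): 16 holes -> [(24, 0), (24, 1), (24, 2), (24, 3), (24, 4), (24, 5), (24, 6), (24, 7), (30, 0), (30, 1), (30, 2), (30, 3), (30, 4), (30, 5), (30, 6), (30, 7)]
Holes: [(24, 0), (24, 1), (24, 2), (24, 3), (24, 4), (24, 5), (24, 6), (24, 7), (30, 0), (30, 1), (30, 2), (30, 3), (30, 4), (30, 5), (30, 6), (30, 7)]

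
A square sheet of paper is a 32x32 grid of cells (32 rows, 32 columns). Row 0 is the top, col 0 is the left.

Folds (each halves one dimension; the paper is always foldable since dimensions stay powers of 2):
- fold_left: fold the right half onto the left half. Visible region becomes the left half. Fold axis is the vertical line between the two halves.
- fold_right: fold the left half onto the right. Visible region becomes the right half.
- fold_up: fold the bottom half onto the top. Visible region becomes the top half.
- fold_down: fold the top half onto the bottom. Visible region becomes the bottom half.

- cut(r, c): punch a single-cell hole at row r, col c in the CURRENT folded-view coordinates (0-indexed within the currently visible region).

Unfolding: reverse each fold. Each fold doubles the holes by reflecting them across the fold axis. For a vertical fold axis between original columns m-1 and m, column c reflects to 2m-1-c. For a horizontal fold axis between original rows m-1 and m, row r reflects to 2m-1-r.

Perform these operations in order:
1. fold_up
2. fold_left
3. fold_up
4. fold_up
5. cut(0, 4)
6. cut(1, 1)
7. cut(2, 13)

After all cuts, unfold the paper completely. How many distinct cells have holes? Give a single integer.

Answer: 48

Derivation:
Op 1 fold_up: fold axis h@16; visible region now rows[0,16) x cols[0,32) = 16x32
Op 2 fold_left: fold axis v@16; visible region now rows[0,16) x cols[0,16) = 16x16
Op 3 fold_up: fold axis h@8; visible region now rows[0,8) x cols[0,16) = 8x16
Op 4 fold_up: fold axis h@4; visible region now rows[0,4) x cols[0,16) = 4x16
Op 5 cut(0, 4): punch at orig (0,4); cuts so far [(0, 4)]; region rows[0,4) x cols[0,16) = 4x16
Op 6 cut(1, 1): punch at orig (1,1); cuts so far [(0, 4), (1, 1)]; region rows[0,4) x cols[0,16) = 4x16
Op 7 cut(2, 13): punch at orig (2,13); cuts so far [(0, 4), (1, 1), (2, 13)]; region rows[0,4) x cols[0,16) = 4x16
Unfold 1 (reflect across h@4): 6 holes -> [(0, 4), (1, 1), (2, 13), (5, 13), (6, 1), (7, 4)]
Unfold 2 (reflect across h@8): 12 holes -> [(0, 4), (1, 1), (2, 13), (5, 13), (6, 1), (7, 4), (8, 4), (9, 1), (10, 13), (13, 13), (14, 1), (15, 4)]
Unfold 3 (reflect across v@16): 24 holes -> [(0, 4), (0, 27), (1, 1), (1, 30), (2, 13), (2, 18), (5, 13), (5, 18), (6, 1), (6, 30), (7, 4), (7, 27), (8, 4), (8, 27), (9, 1), (9, 30), (10, 13), (10, 18), (13, 13), (13, 18), (14, 1), (14, 30), (15, 4), (15, 27)]
Unfold 4 (reflect across h@16): 48 holes -> [(0, 4), (0, 27), (1, 1), (1, 30), (2, 13), (2, 18), (5, 13), (5, 18), (6, 1), (6, 30), (7, 4), (7, 27), (8, 4), (8, 27), (9, 1), (9, 30), (10, 13), (10, 18), (13, 13), (13, 18), (14, 1), (14, 30), (15, 4), (15, 27), (16, 4), (16, 27), (17, 1), (17, 30), (18, 13), (18, 18), (21, 13), (21, 18), (22, 1), (22, 30), (23, 4), (23, 27), (24, 4), (24, 27), (25, 1), (25, 30), (26, 13), (26, 18), (29, 13), (29, 18), (30, 1), (30, 30), (31, 4), (31, 27)]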